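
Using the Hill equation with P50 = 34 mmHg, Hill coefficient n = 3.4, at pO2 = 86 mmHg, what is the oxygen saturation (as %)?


Y = pO2^n / (P50^n + pO2^n)
Y = 86^3.4 / (34^3.4 + 86^3.4)
Y = 95.91%

95.91%


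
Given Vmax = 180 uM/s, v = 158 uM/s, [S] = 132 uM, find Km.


Km = [S] * (Vmax - v) / v
Km = 132 * (180 - 158) / 158
Km = 18.3797 uM

18.3797 uM


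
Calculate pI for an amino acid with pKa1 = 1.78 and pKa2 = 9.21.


pI = (pKa1 + pKa2) / 2
pI = (1.78 + 9.21) / 2
pI = 5.495

5.495


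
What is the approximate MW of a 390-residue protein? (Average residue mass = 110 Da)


MW = n_residues * 110 Da
MW = 390 * 110
MW = 42900 Da

42900 Da


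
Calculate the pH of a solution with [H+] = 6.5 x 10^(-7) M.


pH = -log10([H+])
pH = -log10(6.5 x 10^(-7))
pH = 6.1871

6.1871


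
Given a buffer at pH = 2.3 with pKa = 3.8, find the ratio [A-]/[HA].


[A-]/[HA] = 10^(pH - pKa)
= 10^(2.3 - 3.8)
= 0.0316

0.0316


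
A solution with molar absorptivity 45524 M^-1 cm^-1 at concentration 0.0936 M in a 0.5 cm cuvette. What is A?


A = epsilon * c * l
A = 45524 * 0.0936 * 0.5
A = 2130.5232

2130.5232


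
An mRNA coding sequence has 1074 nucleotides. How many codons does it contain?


codons = nucleotides / 3
codons = 1074 / 3 = 358

358


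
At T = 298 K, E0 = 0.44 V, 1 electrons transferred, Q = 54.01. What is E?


E = E0 - (RT/nF) * ln(Q)
E = 0.44 - (8.314 * 298 / (1 * 96485)) * ln(54.01)
E = 0.3376 V

0.3376 V


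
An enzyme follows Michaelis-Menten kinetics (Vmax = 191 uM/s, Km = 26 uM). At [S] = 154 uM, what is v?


v = Vmax * [S] / (Km + [S])
v = 191 * 154 / (26 + 154)
v = 163.4111 uM/s

163.4111 uM/s


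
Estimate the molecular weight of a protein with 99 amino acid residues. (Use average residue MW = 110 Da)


MW = n_residues * 110 Da
MW = 99 * 110
MW = 10890 Da

10890 Da


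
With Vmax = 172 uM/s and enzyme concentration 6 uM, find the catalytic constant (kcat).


kcat = Vmax / [E]t
kcat = 172 / 6
kcat = 28.6667 s^-1

28.6667 s^-1


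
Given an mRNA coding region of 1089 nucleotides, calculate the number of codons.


codons = nucleotides / 3
codons = 1089 / 3 = 363

363


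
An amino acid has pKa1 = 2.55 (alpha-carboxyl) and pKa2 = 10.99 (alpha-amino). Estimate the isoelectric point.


pI = (pKa1 + pKa2) / 2
pI = (2.55 + 10.99) / 2
pI = 6.77

6.77


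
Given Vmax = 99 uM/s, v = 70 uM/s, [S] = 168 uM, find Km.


Km = [S] * (Vmax - v) / v
Km = 168 * (99 - 70) / 70
Km = 69.6 uM

69.6 uM


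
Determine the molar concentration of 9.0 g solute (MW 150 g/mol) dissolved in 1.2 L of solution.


C = (mass / MW) / volume
C = (9.0 / 150) / 1.2
C = 0.05 M

0.05 M


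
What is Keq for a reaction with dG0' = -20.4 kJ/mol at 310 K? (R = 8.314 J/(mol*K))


Keq = exp(-dG0 * 1000 / (R * T))
Keq = exp(-(-20.4) * 1000 / (8.314 * 310))
Keq = 2738.4225

2738.4225


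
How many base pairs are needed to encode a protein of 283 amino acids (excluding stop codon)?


Each amino acid = 1 codon = 3 bp
bp = 283 * 3 = 849 bp

849 bp


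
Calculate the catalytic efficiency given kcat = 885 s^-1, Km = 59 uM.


Catalytic efficiency = kcat / Km
= 885 / 59
= 15.0 uM^-1*s^-1

15.0 uM^-1*s^-1


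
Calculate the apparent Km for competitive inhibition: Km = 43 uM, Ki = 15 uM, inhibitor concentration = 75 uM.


Km_app = Km * (1 + [I]/Ki)
Km_app = 43 * (1 + 75/15)
Km_app = 258.0 uM

258.0 uM


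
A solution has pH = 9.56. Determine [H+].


[H+] = 10^(-pH)
[H+] = 10^(-9.56)
[H+] = 2.754e-10 M

2.754e-10 M


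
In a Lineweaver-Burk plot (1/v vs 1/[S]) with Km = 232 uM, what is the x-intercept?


x-intercept = -1/Km
= -1/232
= -0.0043 1/uM

-0.0043 1/uM


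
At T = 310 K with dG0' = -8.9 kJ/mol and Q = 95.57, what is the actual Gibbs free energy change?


dG = dG0' + RT * ln(Q) / 1000
dG = -8.9 + 8.314 * 310 * ln(95.57) / 1000
dG = 2.8523 kJ/mol

2.8523 kJ/mol


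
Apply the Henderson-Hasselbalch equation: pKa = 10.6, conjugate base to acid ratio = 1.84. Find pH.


pH = pKa + log10([A-]/[HA])
pH = 10.6 + log10(1.84)
pH = 10.8648

10.8648


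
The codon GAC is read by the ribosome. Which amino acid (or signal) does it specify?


Standard genetic code lookup.
Codon GAC -> Asp

Asp


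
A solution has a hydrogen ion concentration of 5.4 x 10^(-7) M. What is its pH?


pH = -log10([H+])
pH = -log10(5.4 x 10^(-7))
pH = 6.2676

6.2676


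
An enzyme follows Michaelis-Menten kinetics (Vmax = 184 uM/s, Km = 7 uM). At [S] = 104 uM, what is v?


v = Vmax * [S] / (Km + [S])
v = 184 * 104 / (7 + 104)
v = 172.3964 uM/s

172.3964 uM/s


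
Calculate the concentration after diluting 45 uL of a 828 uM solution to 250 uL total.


C2 = C1 * V1 / V2
C2 = 828 * 45 / 250
C2 = 149.04 uM

149.04 uM


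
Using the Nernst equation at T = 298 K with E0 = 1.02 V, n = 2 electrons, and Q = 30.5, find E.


E = E0 - (RT/nF) * ln(Q)
E = 1.02 - (8.314 * 298 / (2 * 96485)) * ln(30.5)
E = 0.9761 V

0.9761 V


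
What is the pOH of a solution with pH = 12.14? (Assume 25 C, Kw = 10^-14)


pOH = 14 - pH
pOH = 14 - 12.14
pOH = 1.86

1.86


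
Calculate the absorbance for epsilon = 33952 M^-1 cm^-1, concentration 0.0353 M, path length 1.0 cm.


A = epsilon * c * l
A = 33952 * 0.0353 * 1.0
A = 1198.5056

1198.5056


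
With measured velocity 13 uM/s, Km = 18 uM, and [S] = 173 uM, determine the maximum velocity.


Vmax = v * (Km + [S]) / [S]
Vmax = 13 * (18 + 173) / 173
Vmax = 14.3526 uM/s

14.3526 uM/s


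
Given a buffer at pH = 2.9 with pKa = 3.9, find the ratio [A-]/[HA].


[A-]/[HA] = 10^(pH - pKa)
= 10^(2.9 - 3.9)
= 0.1

0.1


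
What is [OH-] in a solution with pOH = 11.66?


[OH-] = 10^(-pOH)
[OH-] = 10^(-11.66)
[OH-] = 2.188e-12 M

2.188e-12 M


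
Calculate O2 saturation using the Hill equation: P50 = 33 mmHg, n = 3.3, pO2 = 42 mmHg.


Y = pO2^n / (P50^n + pO2^n)
Y = 42^3.3 / (33^3.3 + 42^3.3)
Y = 68.91%

68.91%


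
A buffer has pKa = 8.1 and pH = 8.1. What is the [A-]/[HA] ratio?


[A-]/[HA] = 10^(pH - pKa)
= 10^(8.1 - 8.1)
= 1.0

1.0


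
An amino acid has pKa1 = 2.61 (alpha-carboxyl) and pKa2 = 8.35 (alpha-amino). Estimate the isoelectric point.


pI = (pKa1 + pKa2) / 2
pI = (2.61 + 8.35) / 2
pI = 5.48

5.48


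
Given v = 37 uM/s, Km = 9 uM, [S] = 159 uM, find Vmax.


Vmax = v * (Km + [S]) / [S]
Vmax = 37 * (9 + 159) / 159
Vmax = 39.0943 uM/s

39.0943 uM/s


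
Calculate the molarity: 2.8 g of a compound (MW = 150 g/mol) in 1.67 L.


C = (mass / MW) / volume
C = (2.8 / 150) / 1.67
C = 0.0112 M

0.0112 M


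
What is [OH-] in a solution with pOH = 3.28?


[OH-] = 10^(-pOH)
[OH-] = 10^(-3.28)
[OH-] = 5.248e-04 M

5.248e-04 M


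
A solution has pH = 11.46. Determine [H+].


[H+] = 10^(-pH)
[H+] = 10^(-11.46)
[H+] = 3.467e-12 M

3.467e-12 M


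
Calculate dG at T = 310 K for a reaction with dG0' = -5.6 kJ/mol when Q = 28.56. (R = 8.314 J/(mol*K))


dG = dG0' + RT * ln(Q) / 1000
dG = -5.6 + 8.314 * 310 * ln(28.56) / 1000
dG = 3.0393 kJ/mol

3.0393 kJ/mol


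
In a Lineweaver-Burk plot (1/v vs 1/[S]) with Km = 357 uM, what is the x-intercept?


x-intercept = -1/Km
= -1/357
= -0.0028 1/uM

-0.0028 1/uM


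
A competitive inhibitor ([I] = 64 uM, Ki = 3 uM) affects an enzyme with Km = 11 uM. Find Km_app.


Km_app = Km * (1 + [I]/Ki)
Km_app = 11 * (1 + 64/3)
Km_app = 245.6667 uM

245.6667 uM


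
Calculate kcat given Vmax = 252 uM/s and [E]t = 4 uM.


kcat = Vmax / [E]t
kcat = 252 / 4
kcat = 63.0 s^-1

63.0 s^-1


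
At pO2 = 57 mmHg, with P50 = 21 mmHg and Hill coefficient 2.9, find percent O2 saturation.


Y = pO2^n / (P50^n + pO2^n)
Y = 57^2.9 / (21^2.9 + 57^2.9)
Y = 94.76%

94.76%


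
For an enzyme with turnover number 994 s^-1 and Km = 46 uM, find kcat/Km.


Catalytic efficiency = kcat / Km
= 994 / 46
= 21.6087 uM^-1*s^-1

21.6087 uM^-1*s^-1


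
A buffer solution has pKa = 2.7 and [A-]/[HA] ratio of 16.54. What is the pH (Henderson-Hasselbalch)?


pH = pKa + log10([A-]/[HA])
pH = 2.7 + log10(16.54)
pH = 3.9185

3.9185


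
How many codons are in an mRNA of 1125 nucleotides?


codons = nucleotides / 3
codons = 1125 / 3 = 375

375


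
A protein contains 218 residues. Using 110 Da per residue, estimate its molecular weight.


MW = n_residues * 110 Da
MW = 218 * 110
MW = 23980 Da

23980 Da


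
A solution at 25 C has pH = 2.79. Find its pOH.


pOH = 14 - pH
pOH = 14 - 2.79
pOH = 11.21

11.21


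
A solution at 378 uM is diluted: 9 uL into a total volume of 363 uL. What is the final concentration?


C2 = C1 * V1 / V2
C2 = 378 * 9 / 363
C2 = 9.3719 uM

9.3719 uM


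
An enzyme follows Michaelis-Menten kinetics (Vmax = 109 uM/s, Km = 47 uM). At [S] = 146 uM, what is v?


v = Vmax * [S] / (Km + [S])
v = 109 * 146 / (47 + 146)
v = 82.456 uM/s

82.456 uM/s


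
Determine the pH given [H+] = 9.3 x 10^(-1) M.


pH = -log10([H+])
pH = -log10(9.3 x 10^(-1))
pH = 0.0315

0.0315


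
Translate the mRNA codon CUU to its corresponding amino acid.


Standard genetic code lookup.
Codon CUU -> Leu

Leu


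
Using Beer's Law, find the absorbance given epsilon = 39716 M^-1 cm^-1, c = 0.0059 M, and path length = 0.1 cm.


A = epsilon * c * l
A = 39716 * 0.0059 * 0.1
A = 23.4324

23.4324


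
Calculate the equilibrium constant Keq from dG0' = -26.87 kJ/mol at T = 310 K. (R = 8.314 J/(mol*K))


Keq = exp(-dG0 * 1000 / (R * T))
Keq = exp(-(-26.87) * 1000 / (8.314 * 310))
Keq = 33707.5602

33707.5602


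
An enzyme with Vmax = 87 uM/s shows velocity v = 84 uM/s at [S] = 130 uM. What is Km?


Km = [S] * (Vmax - v) / v
Km = 130 * (87 - 84) / 84
Km = 4.6429 uM

4.6429 uM


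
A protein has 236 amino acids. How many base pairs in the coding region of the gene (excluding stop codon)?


Each amino acid = 1 codon = 3 bp
bp = 236 * 3 = 708 bp

708 bp


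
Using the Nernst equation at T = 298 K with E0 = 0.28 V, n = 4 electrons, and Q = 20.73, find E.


E = E0 - (RT/nF) * ln(Q)
E = 0.28 - (8.314 * 298 / (4 * 96485)) * ln(20.73)
E = 0.2605 V

0.2605 V


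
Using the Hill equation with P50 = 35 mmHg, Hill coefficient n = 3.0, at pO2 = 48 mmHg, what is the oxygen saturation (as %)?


Y = pO2^n / (P50^n + pO2^n)
Y = 48^3.0 / (35^3.0 + 48^3.0)
Y = 72.06%

72.06%


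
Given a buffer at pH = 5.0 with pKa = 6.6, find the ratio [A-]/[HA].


[A-]/[HA] = 10^(pH - pKa)
= 10^(5.0 - 6.6)
= 0.0251

0.0251


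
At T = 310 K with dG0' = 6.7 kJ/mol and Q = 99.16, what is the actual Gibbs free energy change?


dG = dG0' + RT * ln(Q) / 1000
dG = 6.7 + 8.314 * 310 * ln(99.16) / 1000
dG = 18.5473 kJ/mol

18.5473 kJ/mol


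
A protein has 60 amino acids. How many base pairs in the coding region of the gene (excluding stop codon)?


Each amino acid = 1 codon = 3 bp
bp = 60 * 3 = 180 bp

180 bp


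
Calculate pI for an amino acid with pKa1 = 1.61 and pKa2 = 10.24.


pI = (pKa1 + pKa2) / 2
pI = (1.61 + 10.24) / 2
pI = 5.925

5.925


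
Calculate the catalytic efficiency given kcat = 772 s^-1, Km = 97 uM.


Catalytic efficiency = kcat / Km
= 772 / 97
= 7.9588 uM^-1*s^-1

7.9588 uM^-1*s^-1


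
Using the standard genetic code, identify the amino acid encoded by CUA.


Standard genetic code lookup.
Codon CUA -> Leu

Leu


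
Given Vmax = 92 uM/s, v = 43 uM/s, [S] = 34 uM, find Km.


Km = [S] * (Vmax - v) / v
Km = 34 * (92 - 43) / 43
Km = 38.7442 uM

38.7442 uM


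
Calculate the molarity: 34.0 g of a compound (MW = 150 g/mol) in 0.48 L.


C = (mass / MW) / volume
C = (34.0 / 150) / 0.48
C = 0.4722 M

0.4722 M


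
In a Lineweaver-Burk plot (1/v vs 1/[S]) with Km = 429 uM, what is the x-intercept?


x-intercept = -1/Km
= -1/429
= -0.0023 1/uM

-0.0023 1/uM


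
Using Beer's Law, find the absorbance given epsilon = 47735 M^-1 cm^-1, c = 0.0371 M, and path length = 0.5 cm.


A = epsilon * c * l
A = 47735 * 0.0371 * 0.5
A = 885.4842

885.4842


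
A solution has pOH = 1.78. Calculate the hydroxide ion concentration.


[OH-] = 10^(-pOH)
[OH-] = 10^(-1.78)
[OH-] = 0.0166 M

0.0166 M


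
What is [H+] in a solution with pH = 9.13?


[H+] = 10^(-pH)
[H+] = 10^(-9.13)
[H+] = 7.413e-10 M

7.413e-10 M


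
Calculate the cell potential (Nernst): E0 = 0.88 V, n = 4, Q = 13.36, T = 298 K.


E = E0 - (RT/nF) * ln(Q)
E = 0.88 - (8.314 * 298 / (4 * 96485)) * ln(13.36)
E = 0.8634 V

0.8634 V


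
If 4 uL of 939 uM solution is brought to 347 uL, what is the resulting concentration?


C2 = C1 * V1 / V2
C2 = 939 * 4 / 347
C2 = 10.8242 uM

10.8242 uM


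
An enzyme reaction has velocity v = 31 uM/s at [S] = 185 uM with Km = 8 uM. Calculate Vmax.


Vmax = v * (Km + [S]) / [S]
Vmax = 31 * (8 + 185) / 185
Vmax = 32.3405 uM/s

32.3405 uM/s


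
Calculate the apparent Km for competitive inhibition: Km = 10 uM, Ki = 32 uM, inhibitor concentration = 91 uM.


Km_app = Km * (1 + [I]/Ki)
Km_app = 10 * (1 + 91/32)
Km_app = 38.4375 uM

38.4375 uM


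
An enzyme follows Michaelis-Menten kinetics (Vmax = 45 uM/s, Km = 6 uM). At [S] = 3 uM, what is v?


v = Vmax * [S] / (Km + [S])
v = 45 * 3 / (6 + 3)
v = 15.0 uM/s

15.0 uM/s


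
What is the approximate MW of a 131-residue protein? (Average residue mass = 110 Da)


MW = n_residues * 110 Da
MW = 131 * 110
MW = 14410 Da

14410 Da


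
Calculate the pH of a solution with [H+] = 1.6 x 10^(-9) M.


pH = -log10([H+])
pH = -log10(1.6 x 10^(-9))
pH = 8.7959

8.7959


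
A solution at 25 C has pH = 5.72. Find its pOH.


pOH = 14 - pH
pOH = 14 - 5.72
pOH = 8.28

8.28


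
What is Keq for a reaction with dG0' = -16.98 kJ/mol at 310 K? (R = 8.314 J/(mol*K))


Keq = exp(-dG0 * 1000 / (R * T))
Keq = exp(-(-16.98) * 1000 / (8.314 * 310))
Keq = 726.4632

726.4632


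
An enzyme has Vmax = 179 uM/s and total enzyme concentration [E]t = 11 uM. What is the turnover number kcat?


kcat = Vmax / [E]t
kcat = 179 / 11
kcat = 16.2727 s^-1

16.2727 s^-1


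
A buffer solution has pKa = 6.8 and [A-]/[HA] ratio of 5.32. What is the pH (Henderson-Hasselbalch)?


pH = pKa + log10([A-]/[HA])
pH = 6.8 + log10(5.32)
pH = 7.5259

7.5259


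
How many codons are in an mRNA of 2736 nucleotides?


codons = nucleotides / 3
codons = 2736 / 3 = 912

912


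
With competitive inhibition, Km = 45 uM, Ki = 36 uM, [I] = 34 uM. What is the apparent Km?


Km_app = Km * (1 + [I]/Ki)
Km_app = 45 * (1 + 34/36)
Km_app = 87.5 uM

87.5 uM


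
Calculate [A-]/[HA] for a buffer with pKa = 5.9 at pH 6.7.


[A-]/[HA] = 10^(pH - pKa)
= 10^(6.7 - 5.9)
= 6.3096

6.3096


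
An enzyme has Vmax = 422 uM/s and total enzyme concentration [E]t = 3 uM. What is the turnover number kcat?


kcat = Vmax / [E]t
kcat = 422 / 3
kcat = 140.6667 s^-1

140.6667 s^-1


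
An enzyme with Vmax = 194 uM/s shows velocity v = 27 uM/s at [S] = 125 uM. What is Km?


Km = [S] * (Vmax - v) / v
Km = 125 * (194 - 27) / 27
Km = 773.1481 uM

773.1481 uM


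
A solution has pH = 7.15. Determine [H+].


[H+] = 10^(-pH)
[H+] = 10^(-7.15)
[H+] = 7.079e-08 M

7.079e-08 M


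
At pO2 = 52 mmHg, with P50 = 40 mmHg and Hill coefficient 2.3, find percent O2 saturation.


Y = pO2^n / (P50^n + pO2^n)
Y = 52^2.3 / (40^2.3 + 52^2.3)
Y = 64.64%

64.64%


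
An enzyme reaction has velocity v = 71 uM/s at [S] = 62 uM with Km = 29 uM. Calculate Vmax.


Vmax = v * (Km + [S]) / [S]
Vmax = 71 * (29 + 62) / 62
Vmax = 104.2097 uM/s

104.2097 uM/s


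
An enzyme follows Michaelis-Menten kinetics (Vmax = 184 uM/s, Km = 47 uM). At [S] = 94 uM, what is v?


v = Vmax * [S] / (Km + [S])
v = 184 * 94 / (47 + 94)
v = 122.6667 uM/s

122.6667 uM/s


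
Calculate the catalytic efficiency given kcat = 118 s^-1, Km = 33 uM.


Catalytic efficiency = kcat / Km
= 118 / 33
= 3.5758 uM^-1*s^-1

3.5758 uM^-1*s^-1


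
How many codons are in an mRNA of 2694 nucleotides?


codons = nucleotides / 3
codons = 2694 / 3 = 898

898


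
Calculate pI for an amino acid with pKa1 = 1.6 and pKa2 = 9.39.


pI = (pKa1 + pKa2) / 2
pI = (1.6 + 9.39) / 2
pI = 5.495

5.495


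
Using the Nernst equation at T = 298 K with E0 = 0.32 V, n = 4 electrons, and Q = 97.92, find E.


E = E0 - (RT/nF) * ln(Q)
E = 0.32 - (8.314 * 298 / (4 * 96485)) * ln(97.92)
E = 0.2906 V

0.2906 V


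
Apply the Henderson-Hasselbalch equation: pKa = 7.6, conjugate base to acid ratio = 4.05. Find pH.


pH = pKa + log10([A-]/[HA])
pH = 7.6 + log10(4.05)
pH = 8.2075

8.2075


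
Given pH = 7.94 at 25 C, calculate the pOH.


pOH = 14 - pH
pOH = 14 - 7.94
pOH = 6.06

6.06


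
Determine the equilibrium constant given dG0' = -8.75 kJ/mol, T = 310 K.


Keq = exp(-dG0 * 1000 / (R * T))
Keq = exp(-(-8.75) * 1000 / (8.314 * 310))
Keq = 29.8139

29.8139


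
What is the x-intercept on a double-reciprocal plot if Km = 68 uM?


x-intercept = -1/Km
= -1/68
= -0.0147 1/uM

-0.0147 1/uM


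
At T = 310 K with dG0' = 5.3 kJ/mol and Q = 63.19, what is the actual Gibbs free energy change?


dG = dG0' + RT * ln(Q) / 1000
dG = 5.3 + 8.314 * 310 * ln(63.19) / 1000
dG = 15.986 kJ/mol

15.986 kJ/mol


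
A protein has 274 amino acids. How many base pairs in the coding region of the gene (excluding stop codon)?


Each amino acid = 1 codon = 3 bp
bp = 274 * 3 = 822 bp

822 bp


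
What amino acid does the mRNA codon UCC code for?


Standard genetic code lookup.
Codon UCC -> Ser

Ser


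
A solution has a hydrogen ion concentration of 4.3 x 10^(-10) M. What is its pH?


pH = -log10([H+])
pH = -log10(4.3 x 10^(-10))
pH = 9.3665

9.3665


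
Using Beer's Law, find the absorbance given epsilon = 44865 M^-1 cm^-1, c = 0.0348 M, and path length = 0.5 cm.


A = epsilon * c * l
A = 44865 * 0.0348 * 0.5
A = 780.651

780.651


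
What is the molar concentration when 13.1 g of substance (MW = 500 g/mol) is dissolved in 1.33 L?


C = (mass / MW) / volume
C = (13.1 / 500) / 1.33
C = 0.0197 M

0.0197 M


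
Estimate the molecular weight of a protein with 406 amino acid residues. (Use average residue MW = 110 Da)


MW = n_residues * 110 Da
MW = 406 * 110
MW = 44660 Da

44660 Da


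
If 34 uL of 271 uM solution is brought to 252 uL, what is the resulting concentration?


C2 = C1 * V1 / V2
C2 = 271 * 34 / 252
C2 = 36.5635 uM

36.5635 uM


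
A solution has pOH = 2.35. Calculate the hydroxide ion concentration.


[OH-] = 10^(-pOH)
[OH-] = 10^(-2.35)
[OH-] = 0.0045 M

0.0045 M


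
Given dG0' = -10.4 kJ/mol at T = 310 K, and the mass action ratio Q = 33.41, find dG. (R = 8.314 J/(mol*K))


dG = dG0' + RT * ln(Q) / 1000
dG = -10.4 + 8.314 * 310 * ln(33.41) / 1000
dG = -1.3565 kJ/mol

-1.3565 kJ/mol


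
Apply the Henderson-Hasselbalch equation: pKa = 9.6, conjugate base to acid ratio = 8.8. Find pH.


pH = pKa + log10([A-]/[HA])
pH = 9.6 + log10(8.8)
pH = 10.5445

10.5445


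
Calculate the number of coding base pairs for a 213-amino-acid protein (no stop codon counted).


Each amino acid = 1 codon = 3 bp
bp = 213 * 3 = 639 bp

639 bp


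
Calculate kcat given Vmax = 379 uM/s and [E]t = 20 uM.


kcat = Vmax / [E]t
kcat = 379 / 20
kcat = 18.95 s^-1

18.95 s^-1


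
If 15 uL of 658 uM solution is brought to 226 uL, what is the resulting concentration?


C2 = C1 * V1 / V2
C2 = 658 * 15 / 226
C2 = 43.6726 uM

43.6726 uM


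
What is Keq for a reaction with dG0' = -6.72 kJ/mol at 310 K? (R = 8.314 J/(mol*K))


Keq = exp(-dG0 * 1000 / (R * T))
Keq = exp(-(-6.72) * 1000 / (8.314 * 310))
Keq = 13.5629

13.5629


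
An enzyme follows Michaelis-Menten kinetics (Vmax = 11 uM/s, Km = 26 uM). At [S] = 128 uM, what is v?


v = Vmax * [S] / (Km + [S])
v = 11 * 128 / (26 + 128)
v = 9.1429 uM/s

9.1429 uM/s


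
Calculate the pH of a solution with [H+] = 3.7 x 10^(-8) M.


pH = -log10([H+])
pH = -log10(3.7 x 10^(-8))
pH = 7.4318

7.4318


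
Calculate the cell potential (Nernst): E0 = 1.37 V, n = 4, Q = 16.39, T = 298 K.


E = E0 - (RT/nF) * ln(Q)
E = 1.37 - (8.314 * 298 / (4 * 96485)) * ln(16.39)
E = 1.352 V

1.352 V


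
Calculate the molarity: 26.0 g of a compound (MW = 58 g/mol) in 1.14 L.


C = (mass / MW) / volume
C = (26.0 / 58) / 1.14
C = 0.3932 M

0.3932 M


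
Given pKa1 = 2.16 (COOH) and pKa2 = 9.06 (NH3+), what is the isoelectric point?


pI = (pKa1 + pKa2) / 2
pI = (2.16 + 9.06) / 2
pI = 5.61

5.61


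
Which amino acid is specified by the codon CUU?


Standard genetic code lookup.
Codon CUU -> Leu

Leu


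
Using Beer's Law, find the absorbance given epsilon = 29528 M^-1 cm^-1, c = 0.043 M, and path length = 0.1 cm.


A = epsilon * c * l
A = 29528 * 0.043 * 0.1
A = 126.9704

126.9704


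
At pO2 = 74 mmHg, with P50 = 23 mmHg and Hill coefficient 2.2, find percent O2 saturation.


Y = pO2^n / (P50^n + pO2^n)
Y = 74^2.2 / (23^2.2 + 74^2.2)
Y = 92.9%

92.9%


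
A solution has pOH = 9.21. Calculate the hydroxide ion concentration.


[OH-] = 10^(-pOH)
[OH-] = 10^(-9.21)
[OH-] = 6.166e-10 M

6.166e-10 M


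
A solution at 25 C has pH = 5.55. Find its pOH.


pOH = 14 - pH
pOH = 14 - 5.55
pOH = 8.45

8.45


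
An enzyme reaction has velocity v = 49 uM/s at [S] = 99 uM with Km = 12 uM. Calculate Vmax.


Vmax = v * (Km + [S]) / [S]
Vmax = 49 * (12 + 99) / 99
Vmax = 54.9394 uM/s

54.9394 uM/s


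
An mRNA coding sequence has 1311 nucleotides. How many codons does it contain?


codons = nucleotides / 3
codons = 1311 / 3 = 437

437


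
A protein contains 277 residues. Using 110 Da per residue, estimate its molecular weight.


MW = n_residues * 110 Da
MW = 277 * 110
MW = 30470 Da

30470 Da


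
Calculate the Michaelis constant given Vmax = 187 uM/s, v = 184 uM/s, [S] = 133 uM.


Km = [S] * (Vmax - v) / v
Km = 133 * (187 - 184) / 184
Km = 2.1685 uM

2.1685 uM


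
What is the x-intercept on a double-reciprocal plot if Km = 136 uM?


x-intercept = -1/Km
= -1/136
= -0.0074 1/uM

-0.0074 1/uM


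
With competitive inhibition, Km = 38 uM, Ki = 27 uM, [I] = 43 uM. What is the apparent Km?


Km_app = Km * (1 + [I]/Ki)
Km_app = 38 * (1 + 43/27)
Km_app = 98.5185 uM

98.5185 uM


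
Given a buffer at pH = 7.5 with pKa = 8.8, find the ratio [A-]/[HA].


[A-]/[HA] = 10^(pH - pKa)
= 10^(7.5 - 8.8)
= 0.0501

0.0501


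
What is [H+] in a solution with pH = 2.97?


[H+] = 10^(-pH)
[H+] = 10^(-2.97)
[H+] = 0.0011 M

0.0011 M


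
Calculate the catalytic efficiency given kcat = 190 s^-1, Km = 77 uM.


Catalytic efficiency = kcat / Km
= 190 / 77
= 2.4675 uM^-1*s^-1

2.4675 uM^-1*s^-1


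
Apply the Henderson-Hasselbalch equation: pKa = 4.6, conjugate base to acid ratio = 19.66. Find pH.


pH = pKa + log10([A-]/[HA])
pH = 4.6 + log10(19.66)
pH = 5.8936

5.8936


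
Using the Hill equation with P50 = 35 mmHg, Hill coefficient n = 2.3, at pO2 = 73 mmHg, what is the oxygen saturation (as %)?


Y = pO2^n / (P50^n + pO2^n)
Y = 73^2.3 / (35^2.3 + 73^2.3)
Y = 84.43%

84.43%


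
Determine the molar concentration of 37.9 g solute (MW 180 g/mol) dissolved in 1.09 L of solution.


C = (mass / MW) / volume
C = (37.9 / 180) / 1.09
C = 0.1932 M

0.1932 M


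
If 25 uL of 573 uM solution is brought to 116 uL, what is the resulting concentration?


C2 = C1 * V1 / V2
C2 = 573 * 25 / 116
C2 = 123.4914 uM

123.4914 uM


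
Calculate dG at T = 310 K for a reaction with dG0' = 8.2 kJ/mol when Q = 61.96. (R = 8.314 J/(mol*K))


dG = dG0' + RT * ln(Q) / 1000
dG = 8.2 + 8.314 * 310 * ln(61.96) / 1000
dG = 18.8354 kJ/mol

18.8354 kJ/mol


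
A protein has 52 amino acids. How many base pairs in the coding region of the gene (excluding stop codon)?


Each amino acid = 1 codon = 3 bp
bp = 52 * 3 = 156 bp

156 bp


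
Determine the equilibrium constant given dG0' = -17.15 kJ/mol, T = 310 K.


Keq = exp(-dG0 * 1000 / (R * T))
Keq = exp(-(-17.15) * 1000 / (8.314 * 310))
Keq = 775.9959

775.9959


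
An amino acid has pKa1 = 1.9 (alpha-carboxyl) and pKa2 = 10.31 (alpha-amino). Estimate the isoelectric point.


pI = (pKa1 + pKa2) / 2
pI = (1.9 + 10.31) / 2
pI = 6.105

6.105


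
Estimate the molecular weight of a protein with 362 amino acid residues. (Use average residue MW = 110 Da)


MW = n_residues * 110 Da
MW = 362 * 110
MW = 39820 Da

39820 Da


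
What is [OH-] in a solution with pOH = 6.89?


[OH-] = 10^(-pOH)
[OH-] = 10^(-6.89)
[OH-] = 1.288e-07 M

1.288e-07 M


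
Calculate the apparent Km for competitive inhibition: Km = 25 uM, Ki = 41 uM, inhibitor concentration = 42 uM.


Km_app = Km * (1 + [I]/Ki)
Km_app = 25 * (1 + 42/41)
Km_app = 50.6098 uM

50.6098 uM


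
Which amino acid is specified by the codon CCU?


Standard genetic code lookup.
Codon CCU -> Pro

Pro


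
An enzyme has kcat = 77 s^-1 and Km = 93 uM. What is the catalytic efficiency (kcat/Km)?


Catalytic efficiency = kcat / Km
= 77 / 93
= 0.828 uM^-1*s^-1

0.828 uM^-1*s^-1


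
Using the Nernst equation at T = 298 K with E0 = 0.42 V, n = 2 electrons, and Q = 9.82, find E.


E = E0 - (RT/nF) * ln(Q)
E = 0.42 - (8.314 * 298 / (2 * 96485)) * ln(9.82)
E = 0.3907 V

0.3907 V


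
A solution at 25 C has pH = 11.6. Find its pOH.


pOH = 14 - pH
pOH = 14 - 11.6
pOH = 2.4

2.4


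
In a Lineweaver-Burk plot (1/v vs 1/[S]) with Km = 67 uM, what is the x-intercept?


x-intercept = -1/Km
= -1/67
= -0.0149 1/uM

-0.0149 1/uM


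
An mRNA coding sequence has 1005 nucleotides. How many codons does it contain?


codons = nucleotides / 3
codons = 1005 / 3 = 335

335


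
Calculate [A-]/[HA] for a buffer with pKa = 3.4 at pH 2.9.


[A-]/[HA] = 10^(pH - pKa)
= 10^(2.9 - 3.4)
= 0.3162

0.3162


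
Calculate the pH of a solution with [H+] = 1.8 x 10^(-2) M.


pH = -log10([H+])
pH = -log10(1.8 x 10^(-2))
pH = 1.7447

1.7447


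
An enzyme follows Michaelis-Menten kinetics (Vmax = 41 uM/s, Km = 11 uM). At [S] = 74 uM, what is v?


v = Vmax * [S] / (Km + [S])
v = 41 * 74 / (11 + 74)
v = 35.6941 uM/s

35.6941 uM/s


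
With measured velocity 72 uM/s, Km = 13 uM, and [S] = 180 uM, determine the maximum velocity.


Vmax = v * (Km + [S]) / [S]
Vmax = 72 * (13 + 180) / 180
Vmax = 77.2 uM/s

77.2 uM/s


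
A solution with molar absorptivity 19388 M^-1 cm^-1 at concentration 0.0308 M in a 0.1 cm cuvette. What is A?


A = epsilon * c * l
A = 19388 * 0.0308 * 0.1
A = 59.715

59.715


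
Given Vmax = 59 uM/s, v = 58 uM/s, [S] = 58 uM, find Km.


Km = [S] * (Vmax - v) / v
Km = 58 * (59 - 58) / 58
Km = 1.0 uM

1.0 uM


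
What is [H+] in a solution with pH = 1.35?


[H+] = 10^(-pH)
[H+] = 10^(-1.35)
[H+] = 0.0447 M

0.0447 M


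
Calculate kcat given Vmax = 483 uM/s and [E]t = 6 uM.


kcat = Vmax / [E]t
kcat = 483 / 6
kcat = 80.5 s^-1

80.5 s^-1


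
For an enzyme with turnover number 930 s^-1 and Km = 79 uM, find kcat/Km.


Catalytic efficiency = kcat / Km
= 930 / 79
= 11.7722 uM^-1*s^-1

11.7722 uM^-1*s^-1


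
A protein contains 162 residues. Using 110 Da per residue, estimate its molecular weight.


MW = n_residues * 110 Da
MW = 162 * 110
MW = 17820 Da

17820 Da


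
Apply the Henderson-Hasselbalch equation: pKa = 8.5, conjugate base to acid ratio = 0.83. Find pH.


pH = pKa + log10([A-]/[HA])
pH = 8.5 + log10(0.83)
pH = 8.4191

8.4191


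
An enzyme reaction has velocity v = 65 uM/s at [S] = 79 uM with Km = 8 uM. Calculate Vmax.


Vmax = v * (Km + [S]) / [S]
Vmax = 65 * (8 + 79) / 79
Vmax = 71.5823 uM/s

71.5823 uM/s


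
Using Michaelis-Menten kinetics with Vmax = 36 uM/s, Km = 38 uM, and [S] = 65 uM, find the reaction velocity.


v = Vmax * [S] / (Km + [S])
v = 36 * 65 / (38 + 65)
v = 22.7184 uM/s

22.7184 uM/s


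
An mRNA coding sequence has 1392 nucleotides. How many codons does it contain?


codons = nucleotides / 3
codons = 1392 / 3 = 464

464


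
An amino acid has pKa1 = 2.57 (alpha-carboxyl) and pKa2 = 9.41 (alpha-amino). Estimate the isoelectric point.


pI = (pKa1 + pKa2) / 2
pI = (2.57 + 9.41) / 2
pI = 5.99

5.99


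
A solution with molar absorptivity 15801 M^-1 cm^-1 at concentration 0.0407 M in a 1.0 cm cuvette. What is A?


A = epsilon * c * l
A = 15801 * 0.0407 * 1.0
A = 643.1007

643.1007


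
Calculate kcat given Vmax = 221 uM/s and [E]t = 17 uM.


kcat = Vmax / [E]t
kcat = 221 / 17
kcat = 13.0 s^-1

13.0 s^-1


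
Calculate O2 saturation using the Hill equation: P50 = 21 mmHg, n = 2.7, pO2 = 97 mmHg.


Y = pO2^n / (P50^n + pO2^n)
Y = 97^2.7 / (21^2.7 + 97^2.7)
Y = 98.42%

98.42%


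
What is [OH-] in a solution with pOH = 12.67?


[OH-] = 10^(-pOH)
[OH-] = 10^(-12.67)
[OH-] = 2.138e-13 M

2.138e-13 M


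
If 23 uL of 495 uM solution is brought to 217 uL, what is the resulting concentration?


C2 = C1 * V1 / V2
C2 = 495 * 23 / 217
C2 = 52.4654 uM

52.4654 uM


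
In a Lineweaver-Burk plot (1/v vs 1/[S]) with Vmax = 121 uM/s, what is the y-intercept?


y-intercept = 1/Vmax
= 1/121
= 0.0083 s/uM

0.0083 s/uM


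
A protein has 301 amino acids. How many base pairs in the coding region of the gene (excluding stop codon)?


Each amino acid = 1 codon = 3 bp
bp = 301 * 3 = 903 bp

903 bp


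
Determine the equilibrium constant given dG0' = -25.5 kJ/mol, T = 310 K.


Keq = exp(-dG0 * 1000 / (R * T))
Keq = exp(-(-25.5) * 1000 / (8.314 * 310))
Keq = 19809.5939

19809.5939


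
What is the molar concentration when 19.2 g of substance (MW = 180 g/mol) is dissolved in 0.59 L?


C = (mass / MW) / volume
C = (19.2 / 180) / 0.59
C = 0.1808 M

0.1808 M


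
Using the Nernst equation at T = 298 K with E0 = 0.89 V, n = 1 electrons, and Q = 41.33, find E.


E = E0 - (RT/nF) * ln(Q)
E = 0.89 - (8.314 * 298 / (1 * 96485)) * ln(41.33)
E = 0.7944 V

0.7944 V


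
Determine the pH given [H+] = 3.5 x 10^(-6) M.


pH = -log10([H+])
pH = -log10(3.5 x 10^(-6))
pH = 5.4559

5.4559


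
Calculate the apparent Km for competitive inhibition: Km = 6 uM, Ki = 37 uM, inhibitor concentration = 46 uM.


Km_app = Km * (1 + [I]/Ki)
Km_app = 6 * (1 + 46/37)
Km_app = 13.4595 uM

13.4595 uM


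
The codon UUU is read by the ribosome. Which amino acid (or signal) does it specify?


Standard genetic code lookup.
Codon UUU -> Phe

Phe


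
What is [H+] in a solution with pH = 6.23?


[H+] = 10^(-pH)
[H+] = 10^(-6.23)
[H+] = 5.888e-07 M

5.888e-07 M


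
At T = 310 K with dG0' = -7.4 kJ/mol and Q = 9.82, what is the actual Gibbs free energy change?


dG = dG0' + RT * ln(Q) / 1000
dG = -7.4 + 8.314 * 310 * ln(9.82) / 1000
dG = -1.5123 kJ/mol

-1.5123 kJ/mol


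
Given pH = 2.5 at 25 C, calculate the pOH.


pOH = 14 - pH
pOH = 14 - 2.5
pOH = 11.5

11.5


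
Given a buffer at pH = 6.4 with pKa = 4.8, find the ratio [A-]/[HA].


[A-]/[HA] = 10^(pH - pKa)
= 10^(6.4 - 4.8)
= 39.8107

39.8107


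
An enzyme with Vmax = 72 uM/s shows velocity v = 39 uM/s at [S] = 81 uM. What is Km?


Km = [S] * (Vmax - v) / v
Km = 81 * (72 - 39) / 39
Km = 68.5385 uM

68.5385 uM


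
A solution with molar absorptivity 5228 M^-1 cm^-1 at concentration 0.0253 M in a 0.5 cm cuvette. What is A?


A = epsilon * c * l
A = 5228 * 0.0253 * 0.5
A = 66.1342

66.1342


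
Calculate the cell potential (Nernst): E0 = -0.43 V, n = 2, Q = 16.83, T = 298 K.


E = E0 - (RT/nF) * ln(Q)
E = -0.43 - (8.314 * 298 / (2 * 96485)) * ln(16.83)
E = -0.4662 V

-0.4662 V


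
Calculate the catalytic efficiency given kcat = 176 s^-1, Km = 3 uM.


Catalytic efficiency = kcat / Km
= 176 / 3
= 58.6667 uM^-1*s^-1

58.6667 uM^-1*s^-1


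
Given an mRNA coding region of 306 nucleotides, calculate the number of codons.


codons = nucleotides / 3
codons = 306 / 3 = 102

102


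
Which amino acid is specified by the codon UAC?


Standard genetic code lookup.
Codon UAC -> Tyr

Tyr


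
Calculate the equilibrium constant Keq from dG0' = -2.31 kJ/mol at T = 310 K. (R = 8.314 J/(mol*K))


Keq = exp(-dG0 * 1000 / (R * T))
Keq = exp(-(-2.31) * 1000 / (8.314 * 310))
Keq = 2.4505

2.4505


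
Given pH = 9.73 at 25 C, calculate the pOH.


pOH = 14 - pH
pOH = 14 - 9.73
pOH = 4.27

4.27


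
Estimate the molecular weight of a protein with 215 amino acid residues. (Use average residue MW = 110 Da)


MW = n_residues * 110 Da
MW = 215 * 110
MW = 23650 Da

23650 Da


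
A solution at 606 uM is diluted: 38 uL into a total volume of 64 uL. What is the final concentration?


C2 = C1 * V1 / V2
C2 = 606 * 38 / 64
C2 = 359.8125 uM

359.8125 uM


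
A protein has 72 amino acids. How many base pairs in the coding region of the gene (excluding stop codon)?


Each amino acid = 1 codon = 3 bp
bp = 72 * 3 = 216 bp

216 bp


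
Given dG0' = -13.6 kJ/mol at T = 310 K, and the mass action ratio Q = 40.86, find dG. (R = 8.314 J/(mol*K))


dG = dG0' + RT * ln(Q) / 1000
dG = -13.6 + 8.314 * 310 * ln(40.86) / 1000
dG = -4.0377 kJ/mol

-4.0377 kJ/mol


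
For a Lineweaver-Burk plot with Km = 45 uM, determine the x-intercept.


x-intercept = -1/Km
= -1/45
= -0.0222 1/uM

-0.0222 1/uM


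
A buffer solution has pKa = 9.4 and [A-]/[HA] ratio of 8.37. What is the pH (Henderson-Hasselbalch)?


pH = pKa + log10([A-]/[HA])
pH = 9.4 + log10(8.37)
pH = 10.3227

10.3227


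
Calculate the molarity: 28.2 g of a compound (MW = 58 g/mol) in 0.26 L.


C = (mass / MW) / volume
C = (28.2 / 58) / 0.26
C = 1.87 M

1.87 M


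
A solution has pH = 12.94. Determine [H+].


[H+] = 10^(-pH)
[H+] = 10^(-12.94)
[H+] = 1.148e-13 M

1.148e-13 M


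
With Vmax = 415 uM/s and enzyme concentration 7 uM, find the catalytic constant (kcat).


kcat = Vmax / [E]t
kcat = 415 / 7
kcat = 59.2857 s^-1

59.2857 s^-1


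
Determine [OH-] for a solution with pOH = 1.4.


[OH-] = 10^(-pOH)
[OH-] = 10^(-1.4)
[OH-] = 0.0398 M

0.0398 M


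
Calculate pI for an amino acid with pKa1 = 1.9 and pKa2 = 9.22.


pI = (pKa1 + pKa2) / 2
pI = (1.9 + 9.22) / 2
pI = 5.56

5.56


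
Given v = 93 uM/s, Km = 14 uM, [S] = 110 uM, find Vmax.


Vmax = v * (Km + [S]) / [S]
Vmax = 93 * (14 + 110) / 110
Vmax = 104.8364 uM/s

104.8364 uM/s


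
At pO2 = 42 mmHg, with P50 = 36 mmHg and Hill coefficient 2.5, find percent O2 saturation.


Y = pO2^n / (P50^n + pO2^n)
Y = 42^2.5 / (36^2.5 + 42^2.5)
Y = 59.52%

59.52%


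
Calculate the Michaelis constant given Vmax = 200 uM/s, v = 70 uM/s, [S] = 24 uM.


Km = [S] * (Vmax - v) / v
Km = 24 * (200 - 70) / 70
Km = 44.5714 uM

44.5714 uM


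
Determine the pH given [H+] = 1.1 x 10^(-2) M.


pH = -log10([H+])
pH = -log10(1.1 x 10^(-2))
pH = 1.9586

1.9586


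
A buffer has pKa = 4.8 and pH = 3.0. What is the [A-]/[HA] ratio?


[A-]/[HA] = 10^(pH - pKa)
= 10^(3.0 - 4.8)
= 0.0158

0.0158


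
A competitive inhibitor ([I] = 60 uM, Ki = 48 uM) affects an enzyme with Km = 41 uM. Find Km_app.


Km_app = Km * (1 + [I]/Ki)
Km_app = 41 * (1 + 60/48)
Km_app = 92.25 uM

92.25 uM


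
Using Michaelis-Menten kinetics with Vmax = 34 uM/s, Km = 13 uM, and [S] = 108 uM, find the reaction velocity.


v = Vmax * [S] / (Km + [S])
v = 34 * 108 / (13 + 108)
v = 30.3471 uM/s

30.3471 uM/s


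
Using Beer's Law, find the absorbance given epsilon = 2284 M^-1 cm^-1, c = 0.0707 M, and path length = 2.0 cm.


A = epsilon * c * l
A = 2284 * 0.0707 * 2.0
A = 322.9576

322.9576


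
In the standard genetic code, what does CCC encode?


Standard genetic code lookup.
Codon CCC -> Pro

Pro


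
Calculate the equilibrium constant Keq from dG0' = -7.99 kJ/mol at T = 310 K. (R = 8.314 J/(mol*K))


Keq = exp(-dG0 * 1000 / (R * T))
Keq = exp(-(-7.99) * 1000 / (8.314 * 310))
Keq = 22.2001

22.2001


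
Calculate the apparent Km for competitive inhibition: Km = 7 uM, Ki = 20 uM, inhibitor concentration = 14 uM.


Km_app = Km * (1 + [I]/Ki)
Km_app = 7 * (1 + 14/20)
Km_app = 11.9 uM

11.9 uM


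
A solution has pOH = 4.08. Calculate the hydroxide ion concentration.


[OH-] = 10^(-pOH)
[OH-] = 10^(-4.08)
[OH-] = 8.318e-05 M

8.318e-05 M


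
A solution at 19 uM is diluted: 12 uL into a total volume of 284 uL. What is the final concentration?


C2 = C1 * V1 / V2
C2 = 19 * 12 / 284
C2 = 0.8028 uM

0.8028 uM


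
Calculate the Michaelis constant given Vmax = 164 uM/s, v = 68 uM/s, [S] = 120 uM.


Km = [S] * (Vmax - v) / v
Km = 120 * (164 - 68) / 68
Km = 169.4118 uM

169.4118 uM


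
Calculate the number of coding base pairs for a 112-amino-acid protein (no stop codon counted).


Each amino acid = 1 codon = 3 bp
bp = 112 * 3 = 336 bp

336 bp


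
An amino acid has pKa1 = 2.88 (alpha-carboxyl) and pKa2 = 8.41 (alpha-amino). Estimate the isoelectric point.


pI = (pKa1 + pKa2) / 2
pI = (2.88 + 8.41) / 2
pI = 5.645

5.645


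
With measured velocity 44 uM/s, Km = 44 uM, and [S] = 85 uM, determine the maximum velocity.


Vmax = v * (Km + [S]) / [S]
Vmax = 44 * (44 + 85) / 85
Vmax = 66.7765 uM/s

66.7765 uM/s


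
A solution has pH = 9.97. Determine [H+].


[H+] = 10^(-pH)
[H+] = 10^(-9.97)
[H+] = 1.072e-10 M

1.072e-10 M


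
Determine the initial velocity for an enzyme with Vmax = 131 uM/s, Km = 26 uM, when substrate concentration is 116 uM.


v = Vmax * [S] / (Km + [S])
v = 131 * 116 / (26 + 116)
v = 107.0141 uM/s

107.0141 uM/s


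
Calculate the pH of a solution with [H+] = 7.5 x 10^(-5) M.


pH = -log10([H+])
pH = -log10(7.5 x 10^(-5))
pH = 4.1249

4.1249


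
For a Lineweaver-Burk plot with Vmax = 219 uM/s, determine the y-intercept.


y-intercept = 1/Vmax
= 1/219
= 0.0046 s/uM

0.0046 s/uM


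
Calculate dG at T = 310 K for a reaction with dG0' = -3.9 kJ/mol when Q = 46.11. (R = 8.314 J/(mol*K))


dG = dG0' + RT * ln(Q) / 1000
dG = -3.9 + 8.314 * 310 * ln(46.11) / 1000
dG = 5.9739 kJ/mol

5.9739 kJ/mol


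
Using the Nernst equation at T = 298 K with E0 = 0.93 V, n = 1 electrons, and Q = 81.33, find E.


E = E0 - (RT/nF) * ln(Q)
E = 0.93 - (8.314 * 298 / (1 * 96485)) * ln(81.33)
E = 0.8171 V

0.8171 V


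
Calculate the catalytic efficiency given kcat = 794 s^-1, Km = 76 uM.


Catalytic efficiency = kcat / Km
= 794 / 76
= 10.4474 uM^-1*s^-1

10.4474 uM^-1*s^-1


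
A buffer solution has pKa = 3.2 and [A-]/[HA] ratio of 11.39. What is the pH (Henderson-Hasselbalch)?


pH = pKa + log10([A-]/[HA])
pH = 3.2 + log10(11.39)
pH = 4.2565

4.2565


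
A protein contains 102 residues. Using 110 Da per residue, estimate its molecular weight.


MW = n_residues * 110 Da
MW = 102 * 110
MW = 11220 Da

11220 Da


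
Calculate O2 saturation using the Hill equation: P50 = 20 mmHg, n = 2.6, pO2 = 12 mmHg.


Y = pO2^n / (P50^n + pO2^n)
Y = 12^2.6 / (20^2.6 + 12^2.6)
Y = 20.95%

20.95%


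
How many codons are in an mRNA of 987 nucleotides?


codons = nucleotides / 3
codons = 987 / 3 = 329

329


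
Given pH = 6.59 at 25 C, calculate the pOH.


pOH = 14 - pH
pOH = 14 - 6.59
pOH = 7.41

7.41


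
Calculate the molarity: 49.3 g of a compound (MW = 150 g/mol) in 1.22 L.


C = (mass / MW) / volume
C = (49.3 / 150) / 1.22
C = 0.2694 M

0.2694 M


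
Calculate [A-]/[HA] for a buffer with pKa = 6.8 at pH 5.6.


[A-]/[HA] = 10^(pH - pKa)
= 10^(5.6 - 6.8)
= 0.0631

0.0631


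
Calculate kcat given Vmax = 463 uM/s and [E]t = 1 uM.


kcat = Vmax / [E]t
kcat = 463 / 1
kcat = 463.0 s^-1

463.0 s^-1


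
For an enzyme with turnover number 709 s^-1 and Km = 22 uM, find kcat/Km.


Catalytic efficiency = kcat / Km
= 709 / 22
= 32.2273 uM^-1*s^-1

32.2273 uM^-1*s^-1
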